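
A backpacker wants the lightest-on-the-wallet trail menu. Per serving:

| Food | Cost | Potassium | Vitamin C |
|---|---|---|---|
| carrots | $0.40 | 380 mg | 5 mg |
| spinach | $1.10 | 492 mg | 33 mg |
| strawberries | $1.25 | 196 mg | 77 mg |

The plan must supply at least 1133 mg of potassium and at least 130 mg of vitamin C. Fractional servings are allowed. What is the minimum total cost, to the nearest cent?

carrots only: max(1133/380, 130/5) = 26 servings → $10.40.
spinach only: max(1133/492, 130/33) = 3.939 servings → $4.33.
strawberries only: max(1133/196, 130/77) = 5.781 servings → $7.23.
carrots + spinach: intersection lies outside the first quadrant.
carrots + strawberries with both tight: 2.184 servings and 1.546 servings → $2.81.
spinach + strawberries with both tight: 1.966 servings and 0.8458 servings → $3.22.
The minimum over all feasible corners is $2.81.

$2.81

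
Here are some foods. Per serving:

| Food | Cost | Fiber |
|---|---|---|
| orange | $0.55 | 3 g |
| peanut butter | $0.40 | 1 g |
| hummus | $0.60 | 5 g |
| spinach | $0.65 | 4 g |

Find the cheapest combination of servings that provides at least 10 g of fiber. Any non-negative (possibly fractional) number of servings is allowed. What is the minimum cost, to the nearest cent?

Cost per g of fiber: hummus $0.1200, spinach $0.1625, orange $0.1833, peanut butter $0.4000.
With no serving limits, use only hummus: 10 g / 5 g = 2 servings × $0.60 = $1.20.

$1.20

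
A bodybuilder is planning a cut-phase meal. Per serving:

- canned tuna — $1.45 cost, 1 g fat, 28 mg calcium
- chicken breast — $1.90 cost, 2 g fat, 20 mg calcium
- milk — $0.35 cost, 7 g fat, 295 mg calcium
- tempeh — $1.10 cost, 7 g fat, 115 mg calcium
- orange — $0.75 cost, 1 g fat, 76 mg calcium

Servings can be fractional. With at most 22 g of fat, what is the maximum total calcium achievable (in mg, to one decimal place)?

1672.0 mg

Calcium per g fat: orange 76, milk 42.14, canned tuna 28, tempeh 16.43, chicken breast 10.
With no serving limits, spend the whole fat allowance on orange: 22 g / 1 g × 76 mg = 1672.0 mg.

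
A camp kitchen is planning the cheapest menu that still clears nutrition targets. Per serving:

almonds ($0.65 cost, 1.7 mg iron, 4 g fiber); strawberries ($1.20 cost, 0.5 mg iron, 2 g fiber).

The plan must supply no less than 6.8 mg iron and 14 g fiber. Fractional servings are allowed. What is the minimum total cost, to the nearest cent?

$2.60

Minimising a linear cost over {iron ≥ 6.8, fiber ≥ 14, servings ≥ 0} — the optimum is at a vertex, using one or two foods.
almonds only: max(6.8/1.7, 14/4) = 4 servings → $2.60.
strawberries only: max(6.8/0.5, 14/2) = 13.6 servings → $16.32.
almonds + strawberries: the both-tight solution has a negative serving — not a feasible corner.
Cheapest feasible corner: $2.60.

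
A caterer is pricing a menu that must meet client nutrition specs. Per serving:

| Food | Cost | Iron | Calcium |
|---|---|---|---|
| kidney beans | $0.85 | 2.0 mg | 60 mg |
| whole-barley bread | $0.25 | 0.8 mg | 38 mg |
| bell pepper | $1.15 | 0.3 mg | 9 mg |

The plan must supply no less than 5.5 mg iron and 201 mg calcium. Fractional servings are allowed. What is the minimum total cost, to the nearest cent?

$1.72

kidney beans only: max(5.5/2.0, 201/60) = 3.35 servings → $2.85.
whole-barley bread only: max(5.5/0.8, 201/38) = 6.875 servings → $1.72.
bell pepper only: max(5.5/0.3, 201/9) = 22.33 servings → $25.68.
kidney beans + whole-barley bread with both tight: 1.721 servings and 2.571 servings → $2.11.
kidney beans + bell pepper (both tight): parallel constraints — no distinct corner.
whole-barley bread + bell pepper with both tight: 2.571 servings and 11.48 servings → $13.84.
The minimum over all feasible corners is $1.72.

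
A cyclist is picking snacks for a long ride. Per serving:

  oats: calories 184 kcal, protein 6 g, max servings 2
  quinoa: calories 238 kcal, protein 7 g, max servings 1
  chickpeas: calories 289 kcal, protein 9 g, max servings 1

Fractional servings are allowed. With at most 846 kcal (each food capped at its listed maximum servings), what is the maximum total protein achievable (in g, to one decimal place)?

26.6 g

Protein per kcal: oats 0.03261, chickpeas 0.03114, quinoa 0.02941.
Take 2 servings of oats: uses 368 kcal, +12.0 g protein (running total 12.0 g).
Take 1 serving of chickpeas: uses 289 kcal, +9.0 g protein (running total 21.0 g).
Take 0.7941 servings of quinoa: uses 189 kcal, +5.6 g protein (running total 26.6 g).
Greedy by best ratio exhausts the calories allowance optimally: 26.6 g.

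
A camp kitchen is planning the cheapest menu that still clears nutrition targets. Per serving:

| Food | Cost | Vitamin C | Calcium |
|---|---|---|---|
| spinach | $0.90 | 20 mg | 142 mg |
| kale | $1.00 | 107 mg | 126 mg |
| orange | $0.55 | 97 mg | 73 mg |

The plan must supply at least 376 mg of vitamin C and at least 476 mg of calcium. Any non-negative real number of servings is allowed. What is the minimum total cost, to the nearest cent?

$3.33

This is a tiny linear program; its minimum lies at a vertex of the feasible set. List the vertices and price them.
spinach only: max(376/20, 476/142) = 18.8 servings → $16.92.
kale only: max(376/107, 476/126) = 3.778 servings → $3.78.
orange only: max(376/97, 476/73) = 6.521 servings → $3.59.
spinach + kale with both tight: 0.2806 servings and 3.462 servings → $3.71.
spinach + orange with both tight: 1.521 servings and 3.563 servings → $3.33.
kale + orange: intersection lies outside the first quadrant.
Cheapest feasible corner: $3.33.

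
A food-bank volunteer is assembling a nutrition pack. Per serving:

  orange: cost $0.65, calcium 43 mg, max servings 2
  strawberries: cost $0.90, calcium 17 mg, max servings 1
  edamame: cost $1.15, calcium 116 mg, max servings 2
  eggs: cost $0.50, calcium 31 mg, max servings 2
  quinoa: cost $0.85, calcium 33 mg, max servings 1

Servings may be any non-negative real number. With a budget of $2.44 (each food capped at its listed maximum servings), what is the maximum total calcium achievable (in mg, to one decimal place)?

Calcium per dollar: edamame 100.9, orange 66.15, eggs 62, quinoa 38.82, strawberries 18.89.
Take 2 servings of edamame: spends $2.30, +232.0 mg calcium (running total 232.0 mg).
Take 0.2154 servings of orange: spends $0.14, +9.3 mg calcium (running total 241.3 mg).
Greedy by best ratio exhausts the cost allowance optimally: 241.3 mg.

241.3 mg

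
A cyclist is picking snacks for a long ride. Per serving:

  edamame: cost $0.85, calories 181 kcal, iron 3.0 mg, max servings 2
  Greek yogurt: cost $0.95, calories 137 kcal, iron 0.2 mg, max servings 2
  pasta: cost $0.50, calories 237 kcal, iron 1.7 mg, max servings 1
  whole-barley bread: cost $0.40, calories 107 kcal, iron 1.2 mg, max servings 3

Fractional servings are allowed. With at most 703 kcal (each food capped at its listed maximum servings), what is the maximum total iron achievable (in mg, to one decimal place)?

Iron per kcal: edamame 0.01657, whole-barley bread 0.01121, pasta 0.007173, Greek yogurt 0.00146.
Take 2 servings of edamame: uses 362 kcal, +6.0 mg iron (running total 6.0 mg).
Take 3 servings of whole-barley bread: uses 321 kcal, +3.6 mg iron (running total 9.6 mg).
Take 0.08439 servings of pasta: uses 20 kcal, +0.1 mg iron (running total 9.7 mg).
Greedy by best ratio exhausts the calories allowance optimally: 9.7 mg.

9.7 mg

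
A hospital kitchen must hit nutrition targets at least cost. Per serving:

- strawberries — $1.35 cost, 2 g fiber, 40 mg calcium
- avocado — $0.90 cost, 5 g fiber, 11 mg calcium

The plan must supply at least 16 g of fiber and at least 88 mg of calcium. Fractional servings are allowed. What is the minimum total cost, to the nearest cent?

$4.35

strawberries only: max(16/2, 88/40) = 8 servings → $10.80.
avocado only: max(16/5, 88/11) = 8 servings → $7.20.
strawberries + avocado with both tight: 1.483 servings and 2.607 servings → $4.35.
The minimum over all feasible corners is $4.35.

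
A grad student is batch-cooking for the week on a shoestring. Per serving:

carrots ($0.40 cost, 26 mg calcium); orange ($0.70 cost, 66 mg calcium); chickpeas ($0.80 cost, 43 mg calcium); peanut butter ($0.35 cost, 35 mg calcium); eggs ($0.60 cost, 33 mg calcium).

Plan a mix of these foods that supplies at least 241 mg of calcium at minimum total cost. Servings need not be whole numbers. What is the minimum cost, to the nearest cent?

Cost per mg of calcium: peanut butter $0.0100, orange $0.0106, carrots $0.0154, eggs $0.0182, chickpeas $0.0186.
With no serving limits, use only peanut butter: 241 mg / 35 mg = 6.886 servings × $0.35 = $2.41.

$2.41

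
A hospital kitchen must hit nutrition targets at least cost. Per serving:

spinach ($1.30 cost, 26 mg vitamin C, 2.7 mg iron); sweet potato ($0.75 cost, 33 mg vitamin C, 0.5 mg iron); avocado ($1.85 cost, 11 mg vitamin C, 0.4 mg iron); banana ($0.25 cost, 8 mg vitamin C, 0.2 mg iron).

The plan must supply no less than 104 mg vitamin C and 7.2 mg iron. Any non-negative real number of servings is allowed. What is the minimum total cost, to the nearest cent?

Two binding constraints pin down two serving amounts, so the optimal mix uses at most two foods. The candidates are each food alone (scaled to the tighter of vitamin C/iron) and each pair with both constraints tight.
spinach only: max(104/26, 7.2/2.7) = 4 servings → $5.20.
sweet potato only: max(104/33, 7.2/0.5) = 14.4 servings → $10.80.
avocado only: max(104/11, 7.2/0.4) = 18 servings → $33.30.
banana only: max(104/8, 7.2/0.2) = 36 servings → $9.00.
spinach + sweet potato with both tight: 2.439 servings and 1.23 servings → $4.09.
spinach + avocado with both tight: 1.948 servings and 4.85 servings → $11.50.
spinach + banana with both tight: 2.244 servings and 5.707 servings → $4.34.
sweet potato + avocado with both targets exact would need a negative amount; discard.
sweet potato + banana: intersection lies outside the first quadrant.
avocado + banana: intersection lies outside the first quadrant.
Cheapest feasible corner: $4.09.

$4.09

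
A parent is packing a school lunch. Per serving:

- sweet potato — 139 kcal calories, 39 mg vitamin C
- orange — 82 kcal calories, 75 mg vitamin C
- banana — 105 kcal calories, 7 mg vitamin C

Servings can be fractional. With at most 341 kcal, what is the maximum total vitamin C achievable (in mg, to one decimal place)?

Vitamin C per kcal: orange 0.9146, sweet potato 0.2806, banana 0.06667.
With no serving limits, spend the whole calories allowance on orange: 341 kcal / 82 kcal × 75 mg = 311.9 mg.

311.9 mg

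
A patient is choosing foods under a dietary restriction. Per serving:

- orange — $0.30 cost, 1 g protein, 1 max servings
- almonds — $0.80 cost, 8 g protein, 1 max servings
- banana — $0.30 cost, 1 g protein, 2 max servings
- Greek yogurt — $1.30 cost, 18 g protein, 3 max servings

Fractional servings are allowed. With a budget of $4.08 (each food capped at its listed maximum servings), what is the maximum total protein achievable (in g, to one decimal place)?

55.8 g

Protein per dollar: Greek yogurt 13.85, almonds 10, orange 3.333, banana 3.333.
Take 3 servings of Greek yogurt: spends $3.90, +54.0 g protein (running total 54.0 g).
Take 0.225 servings of almonds: spends $0.18, +1.8 g protein (running total 55.8 g).
Filling greedily by protein-per-dollar is optimal for one linear limit, giving 55.8 g.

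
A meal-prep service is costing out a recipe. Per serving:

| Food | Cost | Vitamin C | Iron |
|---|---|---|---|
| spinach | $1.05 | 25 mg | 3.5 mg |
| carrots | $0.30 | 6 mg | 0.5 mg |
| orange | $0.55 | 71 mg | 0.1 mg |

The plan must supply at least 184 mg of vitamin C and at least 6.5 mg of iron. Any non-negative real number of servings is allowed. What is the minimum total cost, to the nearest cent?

spinach only: max(184/25, 6.5/3.5) = 7.36 servings → $7.73.
carrots only: max(184/6, 6.5/0.5) = 30.67 servings → $9.20.
orange only: max(184/71, 6.5/0.1) = 65 servings → $35.75.
spinach + carrots: the both-tight solution has a negative serving — not a feasible corner.
spinach + orange with both tight: 1.801 servings and 1.957 servings → $2.97.
carrots + orange with both tight: 12.7 servings and 1.519 servings → $4.64.
The minimum over all feasible corners is $2.97.

$2.97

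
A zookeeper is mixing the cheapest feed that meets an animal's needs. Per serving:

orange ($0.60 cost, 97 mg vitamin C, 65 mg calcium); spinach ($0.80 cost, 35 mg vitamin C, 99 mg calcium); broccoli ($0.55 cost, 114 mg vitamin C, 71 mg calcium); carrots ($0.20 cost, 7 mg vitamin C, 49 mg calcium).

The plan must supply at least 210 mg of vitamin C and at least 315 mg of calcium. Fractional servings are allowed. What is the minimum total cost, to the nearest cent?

$1.70

With two linear requirements the optimum uses one or two foods; enumerate the corners.
orange only: max(210/97, 315/65) = 4.846 servings → $2.91.
spinach only: max(210/35, 315/99) = 6 servings → $4.80.
broccoli only: max(210/114, 315/71) = 4.437 servings → $2.44.
carrots only: max(210/7, 315/49) = 30 servings → $6.00.
orange + spinach with both tight: 1.333 servings and 2.307 servings → $2.65.
orange + broccoli: the both-tight solution has a negative serving — not a feasible corner.
orange + carrots with both tight: 1.881 servings and 3.933 servings → $1.92.
spinach + broccoli with both tight: 2.386 servings and 1.11 servings → $2.52.
spinach + carrots: the both-tight solution has a negative serving — not a feasible corner.
broccoli + carrots with both tight: 1.589 servings and 4.127 servings → $1.70.
So the least-cost plan costs $1.70.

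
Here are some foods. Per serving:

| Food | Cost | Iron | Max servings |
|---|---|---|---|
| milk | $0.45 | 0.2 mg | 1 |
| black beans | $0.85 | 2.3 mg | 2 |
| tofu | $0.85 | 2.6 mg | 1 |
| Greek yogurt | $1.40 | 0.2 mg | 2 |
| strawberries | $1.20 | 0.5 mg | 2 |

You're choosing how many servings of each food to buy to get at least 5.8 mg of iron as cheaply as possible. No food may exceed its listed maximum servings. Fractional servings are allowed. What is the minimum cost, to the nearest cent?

$2.03

Cost per mg of iron: tofu $0.3269, black beans $0.3696, milk $2.2500, strawberries $2.4000, Greek yogurt $7.0000.
Take 1 serving of tofu: +2.6 mg iron for $0.85 (total $0.85, still need 3.2 mg).
Take 1.391 servings of black beans: +3.2 mg iron for $1.18 (total $2.03, still need 0.0 mg).
Filling from the cheapest source first is optimal under one linear minimum: $2.03.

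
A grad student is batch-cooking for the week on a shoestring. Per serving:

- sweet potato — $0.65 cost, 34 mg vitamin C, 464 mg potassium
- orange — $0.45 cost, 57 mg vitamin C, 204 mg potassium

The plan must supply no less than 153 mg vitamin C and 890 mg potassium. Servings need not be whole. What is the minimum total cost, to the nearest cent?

Compare the cost at each extreme point of the feasible region.
sweet potato only: max(153/34, 890/464) = 4.5 servings → $2.92.
orange only: max(153/57, 890/204) = 4.363 servings → $1.96.
sweet potato + orange with both tight: 1 servings and 2.088 servings → $1.59.
The minimum over all feasible corners is $1.59.

$1.59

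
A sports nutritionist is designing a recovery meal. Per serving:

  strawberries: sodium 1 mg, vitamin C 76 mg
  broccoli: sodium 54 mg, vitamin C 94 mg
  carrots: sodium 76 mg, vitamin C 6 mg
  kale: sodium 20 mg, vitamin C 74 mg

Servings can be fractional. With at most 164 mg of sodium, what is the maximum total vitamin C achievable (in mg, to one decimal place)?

12464.0 mg

Vitamin C per mg sodium: strawberries 76, kale 3.7, broccoli 1.741, carrots 0.07895.
With no serving limits, spend the whole sodium allowance on strawberries: 164 mg / 1 mg × 76 mg = 12464.0 mg.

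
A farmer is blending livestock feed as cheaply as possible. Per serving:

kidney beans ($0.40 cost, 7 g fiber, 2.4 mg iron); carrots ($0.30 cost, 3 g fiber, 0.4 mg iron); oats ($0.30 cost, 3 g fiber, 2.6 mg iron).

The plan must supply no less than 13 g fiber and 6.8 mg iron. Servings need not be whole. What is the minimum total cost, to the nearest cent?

The cheapest plan sits at a corner of the feasible region — with two constraints it uses at most two foods.
kidney beans only: max(13/7, 6.8/2.4) = 2.833 servings → $1.13.
carrots only: max(13/3, 6.8/0.4) = 17 servings → $5.10.
oats only: max(13/3, 6.8/2.6) = 4.333 servings → $1.30.
kidney beans + carrots: intersection lies outside the first quadrant.
kidney beans + oats with both tight: 1.218 servings and 1.491 servings → $0.93.
carrots + oats with both tight: 2.03 servings and 2.303 servings → $1.30.
Cheapest feasible corner: $0.93.

$0.93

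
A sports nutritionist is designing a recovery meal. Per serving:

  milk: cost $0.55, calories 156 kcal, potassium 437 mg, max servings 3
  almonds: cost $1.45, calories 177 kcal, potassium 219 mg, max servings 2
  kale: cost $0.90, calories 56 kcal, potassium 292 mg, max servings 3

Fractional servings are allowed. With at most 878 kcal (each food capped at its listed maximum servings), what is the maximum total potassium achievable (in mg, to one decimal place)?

2486.4 mg

Potassium per kcal: kale 5.214, milk 2.801, almonds 1.237.
Take 3 servings of kale: uses 168 kcal, +876.0 mg potassium (running total 876.0 mg).
Take 3 servings of milk: uses 468 kcal, +1311.0 mg potassium (running total 2187.0 mg).
Take 1.367 servings of almonds: uses 242 kcal, +299.4 mg potassium (running total 2486.4 mg).
Filling greedily by potassium-per-kcal is optimal for one linear limit, giving 2486.4 mg.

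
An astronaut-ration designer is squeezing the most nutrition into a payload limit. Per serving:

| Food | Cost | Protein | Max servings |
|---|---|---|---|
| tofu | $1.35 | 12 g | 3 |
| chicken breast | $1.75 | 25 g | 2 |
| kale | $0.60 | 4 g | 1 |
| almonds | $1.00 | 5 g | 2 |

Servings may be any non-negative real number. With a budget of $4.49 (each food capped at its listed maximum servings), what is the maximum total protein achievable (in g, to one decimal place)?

58.8 g

Protein per dollar: chicken breast 14.29, tofu 8.889, kale 6.667, almonds 5.
Take 2 servings of chicken breast: spends $3.50, +50.0 g protein (running total 50.0 g).
Take 0.7333 servings of tofu: spends $0.99, +8.8 g protein (running total 58.8 g).
Greedy by best ratio exhausts the cost allowance optimally: 58.8 g.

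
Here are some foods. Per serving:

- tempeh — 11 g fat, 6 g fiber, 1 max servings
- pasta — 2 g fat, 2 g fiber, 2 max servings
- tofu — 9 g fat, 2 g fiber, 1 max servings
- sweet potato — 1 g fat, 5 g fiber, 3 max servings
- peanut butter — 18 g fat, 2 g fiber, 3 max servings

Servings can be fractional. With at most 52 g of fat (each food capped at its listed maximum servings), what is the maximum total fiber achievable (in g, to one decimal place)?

29.8 g

Fiber per g fat: sweet potato 5, pasta 1, tempeh 0.5455, tofu 0.2222, peanut butter 0.1111.
Take 3 servings of sweet potato: uses 3 g fat, +15.0 g fiber (running total 15.0 g).
Take 2 servings of pasta: uses 4 g fat, +4.0 g fiber (running total 19.0 g).
Take 1 serving of tempeh: uses 11 g fat, +6.0 g fiber (running total 25.0 g).
Take 1 serving of tofu: uses 9 g fat, +2.0 g fiber (running total 27.0 g).
Take 1.389 servings of peanut butter: uses 25 g fat, +2.8 g fiber (running total 29.8 g).
Greedy by best ratio exhausts the fat allowance optimally: 29.8 g.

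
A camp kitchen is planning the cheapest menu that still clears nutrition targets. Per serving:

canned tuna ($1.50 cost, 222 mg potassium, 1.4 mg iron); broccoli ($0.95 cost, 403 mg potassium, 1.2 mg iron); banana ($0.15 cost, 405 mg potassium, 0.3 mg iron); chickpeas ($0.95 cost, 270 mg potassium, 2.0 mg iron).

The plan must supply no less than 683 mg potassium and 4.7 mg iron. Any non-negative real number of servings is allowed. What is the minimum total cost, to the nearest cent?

$2.23

Compare the cost at each extreme point of the feasible region.
canned tuna only: max(683/222, 4.7/1.4) = 3.357 servings → $5.04.
broccoli only: max(683/403, 4.7/1.2) = 3.917 servings → $3.72.
banana only: max(683/405, 4.7/0.3) = 15.67 servings → $2.35.
chickpeas only: max(683/270, 4.7/2.0) = 2.53 servings → $2.40.
canned tuna + broccoli with both targets exact would need a negative amount; discard.
canned tuna + banana: the both-tight solution has a negative serving — not a feasible corner.
canned tuna + chickpeas with both tight: 1.47 servings and 1.321 servings → $3.46.
broccoli + banana with both targets exact would need a negative amount; discard.
broccoli + chickpeas with both tight: 0.2012 servings and 2.229 servings → $2.31.
banana + chickpeas with both tight: 0.1331 servings and 2.33 servings → $2.23.
The minimum over all feasible corners is $2.23.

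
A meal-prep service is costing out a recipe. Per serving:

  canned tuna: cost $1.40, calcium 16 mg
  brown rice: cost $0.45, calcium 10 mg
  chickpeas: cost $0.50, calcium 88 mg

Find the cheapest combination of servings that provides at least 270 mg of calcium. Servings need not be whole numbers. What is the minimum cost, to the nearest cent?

Cost per mg of calcium: chickpeas $0.0057, brown rice $0.0450, canned tuna $0.0875.
With no serving limits, use only chickpeas: 270 mg / 88 mg = 3.068 servings × $0.50 = $1.53.

$1.53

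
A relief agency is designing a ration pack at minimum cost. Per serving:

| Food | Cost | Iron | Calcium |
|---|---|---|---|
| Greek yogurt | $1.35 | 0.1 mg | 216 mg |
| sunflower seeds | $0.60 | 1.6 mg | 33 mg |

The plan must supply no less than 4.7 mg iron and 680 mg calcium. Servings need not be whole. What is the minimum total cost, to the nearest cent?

With two linear requirements the optimum uses one or two foods; enumerate the corners.
Greek yogurt only: max(4.7/0.1, 680/216) = 47 servings → $63.45.
sunflower seeds only: max(4.7/1.6, 680/33) = 20.61 servings → $12.36.
Greek yogurt + sunflower seeds with both tight: 2.725 servings and 2.767 servings → $5.34.
So the least-cost plan costs $5.34.

$5.34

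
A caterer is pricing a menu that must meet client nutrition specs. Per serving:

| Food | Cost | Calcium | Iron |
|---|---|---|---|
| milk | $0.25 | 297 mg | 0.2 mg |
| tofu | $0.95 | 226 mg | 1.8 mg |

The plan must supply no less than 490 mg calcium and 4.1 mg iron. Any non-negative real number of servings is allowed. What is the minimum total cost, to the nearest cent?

milk only: max(490/297, 4.1/0.2) = 20.5 servings → $5.12.
tofu only: max(490/226, 4.1/1.8) = 2.278 servings → $2.16.
milk + tofu: intersection lies outside the first quadrant.
The minimum over all feasible corners is $2.16.

$2.16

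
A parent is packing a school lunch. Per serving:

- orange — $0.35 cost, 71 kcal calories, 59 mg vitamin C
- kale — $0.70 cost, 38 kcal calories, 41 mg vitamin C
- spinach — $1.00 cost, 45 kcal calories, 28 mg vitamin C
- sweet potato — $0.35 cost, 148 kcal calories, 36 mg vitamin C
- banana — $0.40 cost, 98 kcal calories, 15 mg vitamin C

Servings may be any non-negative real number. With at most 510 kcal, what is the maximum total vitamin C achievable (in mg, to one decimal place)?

Vitamin C per kcal: kale 1.079, orange 0.831, spinach 0.6222, sweet potato 0.2432, banana 0.1531.
With no serving limits, spend the whole calories allowance on kale: 510 kcal / 38 kcal × 41 mg = 550.3 mg.

550.3 mg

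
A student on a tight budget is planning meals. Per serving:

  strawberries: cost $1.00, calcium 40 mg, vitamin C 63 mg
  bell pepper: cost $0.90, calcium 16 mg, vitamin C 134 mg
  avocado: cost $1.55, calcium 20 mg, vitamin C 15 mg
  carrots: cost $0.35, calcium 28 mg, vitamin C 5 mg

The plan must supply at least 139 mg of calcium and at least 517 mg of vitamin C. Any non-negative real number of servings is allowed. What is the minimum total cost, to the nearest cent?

strawberries only: max(139/40, 517/63) = 8.206 servings → $8.21.
bell pepper only: max(139/16, 517/134) = 8.688 servings → $7.82.
avocado only: max(139/20, 517/15) = 34.47 servings → $53.42.
carrots only: max(139/28, 517/5) = 103.4 servings → $36.19.
strawberries + bell pepper with both tight: 2.379 servings and 2.74 servings → $4.84.
strawberries + avocado with both targets exact would need a negative amount; discard.
strawberries + carrots: intersection lies outside the first quadrant.
bell pepper + avocado with both tight: 3.383 servings and 4.243 servings → $9.62.
bell pepper + carrots with both tight: 3.753 servings and 2.82 servings → $4.36.
avocado + carrots: the both-tight solution has a negative serving — not a feasible corner.
So the least-cost plan costs $4.36.

$4.36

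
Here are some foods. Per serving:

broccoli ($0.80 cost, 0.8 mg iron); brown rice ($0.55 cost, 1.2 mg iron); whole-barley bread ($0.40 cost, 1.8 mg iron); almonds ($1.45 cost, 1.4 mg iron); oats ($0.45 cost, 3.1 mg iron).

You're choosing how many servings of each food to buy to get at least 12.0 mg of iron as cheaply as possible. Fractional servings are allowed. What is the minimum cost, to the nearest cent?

Cost per mg of iron: oats $0.1452, whole-barley bread $0.2222, brown rice $0.4583, broccoli $1.0000, almonds $1.0357.
With no serving limits, use only oats: 12.0 mg / 3.1 mg = 3.871 servings × $0.45 = $1.74.

$1.74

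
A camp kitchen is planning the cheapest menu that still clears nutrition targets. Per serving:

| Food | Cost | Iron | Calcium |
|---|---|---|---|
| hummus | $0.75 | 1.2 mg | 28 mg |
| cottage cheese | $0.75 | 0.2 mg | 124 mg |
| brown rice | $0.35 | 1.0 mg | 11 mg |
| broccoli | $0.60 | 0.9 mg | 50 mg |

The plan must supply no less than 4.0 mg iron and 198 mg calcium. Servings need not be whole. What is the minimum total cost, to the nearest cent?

With two linear requirements the optimum uses one or two foods; enumerate the corners.
hummus only: max(4.0/1.2, 198/28) = 7.071 servings → $5.30.
cottage cheese only: max(4.0/0.2, 198/124) = 20 servings → $15.00.
brown rice only: max(4.0/1.0, 198/11) = 18 servings → $6.30.
broccoli only: max(4.0/0.9, 198/50) = 4.444 servings → $2.67.
hummus + cottage cheese with both tight: 3.187 servings and 0.8771 servings → $3.05.
hummus + brown rice: the both-tight solution has a negative serving — not a feasible corner.
hummus + broccoli with both tight: 0.6264 servings and 3.609 servings → $2.64.
cottage cheese + brown rice with both tight: 1.264 servings and 3.747 servings → $2.26.
cottage cheese + broccoli: the both-tight solution has a negative serving — not a feasible corner.
brown rice + broccoli with both tight: 0.5436 servings and 3.84 servings → $2.49.
So the least-cost plan costs $2.26.

$2.26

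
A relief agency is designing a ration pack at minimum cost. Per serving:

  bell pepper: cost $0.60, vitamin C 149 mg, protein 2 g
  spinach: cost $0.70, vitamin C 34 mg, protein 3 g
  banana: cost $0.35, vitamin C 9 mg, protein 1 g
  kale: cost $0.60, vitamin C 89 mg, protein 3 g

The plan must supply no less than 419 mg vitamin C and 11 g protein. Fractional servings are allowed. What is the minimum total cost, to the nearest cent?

For a min-cost LP with two ≥-constraints, a basic feasible solution has at most two positive variables.
bell pepper only: max(419/149, 11/2) = 5.5 servings → $3.30.
spinach only: max(419/34, 11/3) = 12.32 servings → $8.63.
banana only: max(419/9, 11/1) = 46.56 servings → $16.29.
kale only: max(419/89, 11/3) = 4.708 servings → $2.82.
bell pepper + spinach with both tight: 2.33 servings and 2.113 servings → $2.88.
bell pepper + banana with both tight: 2.443 servings and 6.115 servings → $3.61.
bell pepper + kale with both tight: 1.033 servings and 2.978 servings → $2.41.
spinach + banana: the both-tight solution has a negative serving — not a feasible corner.
spinach + kale: the both-tight solution has a negative serving — not a feasible corner.
banana + kale: the both-tight solution has a negative serving — not a feasible corner.
Cheapest feasible corner: $2.41.

$2.41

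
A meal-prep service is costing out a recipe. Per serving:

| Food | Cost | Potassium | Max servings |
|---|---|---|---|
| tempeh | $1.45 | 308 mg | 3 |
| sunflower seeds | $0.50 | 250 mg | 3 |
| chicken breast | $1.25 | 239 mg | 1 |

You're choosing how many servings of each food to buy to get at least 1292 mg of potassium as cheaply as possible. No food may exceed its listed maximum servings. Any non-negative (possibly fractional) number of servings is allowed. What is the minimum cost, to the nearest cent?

Cost per mg of potassium: sunflower seeds $0.0020, tempeh $0.0047, chicken breast $0.0052.
Take 3 servings of sunflower seeds: +750.0 mg potassium for $1.50 (total $1.50, still need 542.0 mg).
Take 1.76 servings of tempeh: +542.0 mg potassium for $2.55 (total $4.05, still need 0.0 mg).
Greedy by cheapest-per-mg is optimal for a single linear constraint, so the minimum cost is $4.05.

$4.05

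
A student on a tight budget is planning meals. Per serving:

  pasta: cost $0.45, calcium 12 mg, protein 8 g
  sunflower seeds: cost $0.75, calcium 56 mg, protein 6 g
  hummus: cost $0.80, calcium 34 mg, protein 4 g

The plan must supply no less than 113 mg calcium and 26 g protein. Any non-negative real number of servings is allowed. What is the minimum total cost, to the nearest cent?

Minimising a linear cost over {calcium ≥ 113, protein ≥ 26, servings ≥ 0} — the optimum is at a vertex, using one or two foods.
pasta only: max(113/12, 26/8) = 9.417 servings → $4.24.
sunflower seeds only: max(113/56, 26/6) = 4.333 servings → $3.25.
hummus only: max(113/34, 26/4) = 6.5 servings → $5.20.
pasta + sunflower seeds with both tight: 2.069 servings and 1.574 servings → $2.11.
pasta + hummus with both tight: 1.929 servings and 2.643 servings → $2.98.
sunflower seeds + hummus: the both-tight solution has a negative serving — not a feasible corner.
So the least-cost plan costs $2.11.

$2.11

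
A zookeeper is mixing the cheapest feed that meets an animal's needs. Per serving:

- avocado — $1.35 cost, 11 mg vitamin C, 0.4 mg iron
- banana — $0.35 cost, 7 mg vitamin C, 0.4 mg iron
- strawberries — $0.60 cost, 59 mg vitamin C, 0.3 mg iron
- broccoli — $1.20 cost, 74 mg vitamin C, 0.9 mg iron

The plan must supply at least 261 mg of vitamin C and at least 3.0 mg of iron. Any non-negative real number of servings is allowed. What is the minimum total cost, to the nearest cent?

$3.93

At the optimum either one food covers both requirements or two foods hit both targets exactly; no other combination can be cheaper.
avocado only: max(261/11, 3.0/0.4) = 23.73 servings → $32.03.
banana only: max(261/7, 3.0/0.4) = 37.29 servings → $13.05.
strawberries only: max(261/59, 3.0/0.3) = 10 servings → $6.00.
broccoli only: max(261/74, 3.0/0.9) = 3.527 servings → $4.23.
avocado + banana: the both-tight solution has a negative serving — not a feasible corner.
avocado + strawberries with both tight: 4.862 servings and 3.517 servings → $8.67.
avocado + broccoli with both targets exact would need a negative amount; discard.
banana + strawberries with both tight: 4.591 servings and 3.879 servings → $3.93.
banana + broccoli: the both-tight solution has a negative serving — not a feasible corner.
strawberries + broccoli with both tight: 0.4175 servings and 3.194 servings → $4.08.
So the least-cost plan costs $3.93.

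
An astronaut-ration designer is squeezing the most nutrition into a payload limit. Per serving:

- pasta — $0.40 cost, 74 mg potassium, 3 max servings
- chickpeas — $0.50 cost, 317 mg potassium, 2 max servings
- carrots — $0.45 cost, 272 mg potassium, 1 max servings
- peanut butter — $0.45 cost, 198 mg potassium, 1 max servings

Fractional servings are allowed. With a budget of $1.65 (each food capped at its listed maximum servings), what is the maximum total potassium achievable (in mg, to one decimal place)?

994.0 mg

Potassium per dollar: chickpeas 634, carrots 604.4, peanut butter 440, pasta 185.
Take 2 servings of chickpeas: spends $1.00, +634.0 mg potassium (running total 634.0 mg).
Take 1 serving of carrots: spends $0.45, +272.0 mg potassium (running total 906.0 mg).
Take 0.4444 servings of peanut butter: spends $0.20, +88.0 mg potassium (running total 994.0 mg).
Greedy by best ratio exhausts the cost allowance optimally: 994.0 mg.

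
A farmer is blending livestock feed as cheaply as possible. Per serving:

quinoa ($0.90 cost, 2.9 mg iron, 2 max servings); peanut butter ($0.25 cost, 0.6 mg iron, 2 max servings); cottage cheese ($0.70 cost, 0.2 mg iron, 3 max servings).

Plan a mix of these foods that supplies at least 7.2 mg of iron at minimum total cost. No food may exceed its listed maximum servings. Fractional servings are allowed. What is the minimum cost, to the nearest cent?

$3.00

Cost per mg of iron: quinoa $0.3103, peanut butter $0.4167, cottage cheese $3.5000.
Take 2 servings of quinoa: +5.8 mg iron for $1.80 (total $1.80, still need 1.4 mg).
Take 2 servings of peanut butter: +1.2 mg iron for $0.50 (total $2.30, still need 0.2 mg).
Take 1 serving of cottage cheese: +0.2 mg iron for $0.70 (total $3.00, still need 0.0 mg).
Filling from the cheapest source first is optimal under one linear minimum: $3.00.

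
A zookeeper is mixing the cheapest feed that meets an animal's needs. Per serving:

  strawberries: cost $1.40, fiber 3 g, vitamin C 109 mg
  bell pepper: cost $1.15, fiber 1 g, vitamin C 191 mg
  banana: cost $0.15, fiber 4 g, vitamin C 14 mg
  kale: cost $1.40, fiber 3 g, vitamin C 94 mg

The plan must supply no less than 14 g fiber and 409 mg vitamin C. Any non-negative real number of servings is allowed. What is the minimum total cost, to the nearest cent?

This is a tiny linear program; its minimum lies at a vertex of the feasible set. List the vertices and price them.
strawberries only: max(14/3, 409/109) = 4.667 servings → $6.53.
bell pepper only: max(14/1, 409/191) = 14 servings → $16.10.
banana only: max(14/4, 409/14) = 29.21 servings → $4.38.
kale only: max(14/3, 409/94) = 4.667 servings → $6.53.
strawberries + bell pepper with both targets exact would need a negative amount; discard.
strawberries + banana with both tight: 3.655 servings and 0.7589 servings → $5.23.
strawberries + kale: intersection lies outside the first quadrant.
bell pepper + banana with both tight: 1.92 servings and 3.02 servings → $2.66.
bell pepper + kale: intersection lies outside the first quadrant.
banana + kale with both tight: 0.2665 servings and 4.311 servings → $6.08.
So the least-cost plan costs $2.66.

$2.66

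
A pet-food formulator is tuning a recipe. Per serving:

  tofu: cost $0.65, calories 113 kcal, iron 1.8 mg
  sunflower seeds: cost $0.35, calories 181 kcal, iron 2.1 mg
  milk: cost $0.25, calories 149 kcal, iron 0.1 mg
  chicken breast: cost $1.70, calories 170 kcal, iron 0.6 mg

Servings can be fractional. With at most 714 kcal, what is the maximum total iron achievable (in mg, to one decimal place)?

11.4 mg

Iron per kcal: tofu 0.01593, sunflower seeds 0.0116, chicken breast 0.003529, milk 0.0006711.
With no serving limits, spend the whole calories allowance on tofu: 714 kcal / 113 kcal × 1.8 mg = 11.4 mg.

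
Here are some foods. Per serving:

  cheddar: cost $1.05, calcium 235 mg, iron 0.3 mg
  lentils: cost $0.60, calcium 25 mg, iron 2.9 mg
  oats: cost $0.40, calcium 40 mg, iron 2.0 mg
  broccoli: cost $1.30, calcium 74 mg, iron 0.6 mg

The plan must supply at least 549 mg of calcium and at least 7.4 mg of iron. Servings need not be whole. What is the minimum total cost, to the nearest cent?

With two linear requirements the optimum uses one or two foods; enumerate the corners.
cheddar only: max(549/235, 7.4/0.3) = 24.67 servings → $25.90.
lentils only: max(549/25, 7.4/2.9) = 21.96 servings → $13.18.
oats only: max(549/40, 7.4/2.0) = 13.72 servings → $5.49.
broccoli only: max(549/74, 7.4/0.6) = 12.33 servings → $16.03.
cheddar + lentils with both tight: 2.088 servings and 2.336 servings → $3.59.
cheddar + oats with both tight: 1.751 servings and 3.437 servings → $3.21.
cheddar + broccoli with both targets exact would need a negative amount; discard.
lentils + oats: the both-tight solution has a negative serving — not a feasible corner.
lentils + broccoli with both tight: 1.093 servings and 7.05 servings → $9.82.
oats + broccoli with both tight: 1.76 servings and 6.468 servings → $9.11.
Cheapest feasible corner: $3.21.

$3.21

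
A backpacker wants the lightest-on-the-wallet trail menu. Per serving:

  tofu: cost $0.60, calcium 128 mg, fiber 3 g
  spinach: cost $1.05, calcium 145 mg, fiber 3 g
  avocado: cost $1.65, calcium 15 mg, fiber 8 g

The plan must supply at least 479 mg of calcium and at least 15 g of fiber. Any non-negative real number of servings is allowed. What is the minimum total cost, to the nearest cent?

$3.00

With two linear requirements the optimum uses one or two foods; enumerate the corners.
tofu only: max(479/128, 15/3) = 5 servings → $3.00.
spinach only: max(479/145, 15/3) = 5 servings → $5.25.
avocado only: max(479/15, 15/8) = 31.93 servings → $52.69.
tofu + spinach: intersection lies outside the first quadrant.
tofu + avocado with both tight: 3.684 servings and 0.4934 servings → $3.02.
spinach + avocado with both tight: 3.235 servings and 0.6619 servings → $4.49.
So the least-cost plan costs $3.00.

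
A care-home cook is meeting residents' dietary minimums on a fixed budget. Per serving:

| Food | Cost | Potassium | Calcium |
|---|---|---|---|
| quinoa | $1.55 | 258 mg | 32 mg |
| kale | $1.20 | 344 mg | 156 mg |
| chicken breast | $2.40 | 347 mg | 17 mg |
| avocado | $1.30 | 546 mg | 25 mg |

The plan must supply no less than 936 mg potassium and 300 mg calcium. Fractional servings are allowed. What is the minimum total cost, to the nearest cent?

$2.93

For a min-cost LP with two ≥-constraints, a basic feasible solution has at most two positive variables.
quinoa only: max(936/258, 300/32) = 9.375 servings → $14.53.
kale only: max(936/344, 300/156) = 2.721 servings → $3.27.
chicken breast only: max(936/347, 300/17) = 17.65 servings → $42.35.
avocado only: max(936/546, 300/25) = 12 servings → $15.60.
quinoa + kale with both tight: 1.464 servings and 1.623 servings → $4.22.
quinoa + chicken breast: the both-tight solution has a negative serving — not a feasible corner.
quinoa + avocado: intersection lies outside the first quadrant.
kale + chicken breast with both tight: 1.826 servings and 0.8868 servings → $4.32.
kale + avocado with both tight: 1.833 servings and 0.5591 servings → $2.93.
chicken breast + avocado: intersection lies outside the first quadrant.
Cheapest feasible corner: $2.93.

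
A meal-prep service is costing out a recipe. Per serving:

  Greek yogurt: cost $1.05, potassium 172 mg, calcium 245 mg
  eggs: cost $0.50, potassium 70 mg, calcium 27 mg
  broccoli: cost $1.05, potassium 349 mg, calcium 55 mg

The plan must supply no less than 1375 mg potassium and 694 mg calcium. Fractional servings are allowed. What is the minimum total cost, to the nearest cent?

This is a tiny linear program; its minimum lies at a vertex of the feasible set. List the vertices and price them.
Greek yogurt only: max(1375/172, 694/245) = 7.994 servings → $8.39.
eggs only: max(1375/70, 694/27) = 25.7 servings → $12.85.
broccoli only: max(1375/349, 694/55) = 12.62 servings → $13.25.
Greek yogurt + eggs with both tight: 0.916 servings and 17.39 servings → $9.66.
Greek yogurt + broccoli with both tight: 2.191 servings and 2.86 servings → $5.30.
eggs + broccoli with both targets exact would need a negative amount; discard.
Cheapest feasible corner: $5.30.

$5.30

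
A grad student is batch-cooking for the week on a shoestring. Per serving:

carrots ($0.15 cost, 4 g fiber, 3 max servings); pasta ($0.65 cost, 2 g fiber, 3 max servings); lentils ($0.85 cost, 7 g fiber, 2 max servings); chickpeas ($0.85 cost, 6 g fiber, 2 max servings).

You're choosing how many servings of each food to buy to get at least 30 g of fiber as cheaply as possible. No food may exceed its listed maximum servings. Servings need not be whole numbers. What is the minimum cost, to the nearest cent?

Cost per g of fiber: carrots $0.0375, lentils $0.1214, chickpeas $0.1417, pasta $0.3250.
Take 3 servings of carrots: +12.0 g fiber for $0.45 (total $0.45, still need 18.0 g).
Take 2 servings of lentils: +14.0 g fiber for $1.70 (total $2.15, still need 4.0 g).
Take 0.6667 servings of chickpeas: +4.0 g fiber for $0.57 (total $2.72, still need 0.0 g).
Greedy by cheapest-per-g is optimal for a single linear constraint, so the minimum cost is $2.72.

$2.72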